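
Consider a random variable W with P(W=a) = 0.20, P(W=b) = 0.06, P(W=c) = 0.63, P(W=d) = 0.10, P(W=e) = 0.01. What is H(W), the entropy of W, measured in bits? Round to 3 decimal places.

1.526 bits

H(W) = −Σ p·log₂ p.
  −(0.20)·log₂(0.20) = 0.4644
  −(0.06)·log₂(0.06) = 0.2435
  −(0.63)·log₂(0.63) = 0.4199
  −(0.10)·log₂(0.10) = 0.3322
  −(0.01)·log₂(0.01) = 0.0664
Sum: 0.4644 + 0.2435 + 0.4199 + 0.3322 + 0.0664 = 1.526 bits.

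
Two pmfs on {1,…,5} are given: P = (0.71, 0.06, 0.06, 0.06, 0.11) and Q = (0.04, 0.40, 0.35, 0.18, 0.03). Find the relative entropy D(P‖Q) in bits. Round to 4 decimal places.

2.7405 bits

D(P‖Q) = Σ p·log₂(p/q).
  0.71·log₂(0.71/0.04) = 2.94632
  0.06·log₂(0.06/0.40) = -0.16422
  0.06·log₂(0.06/0.35) = -0.15266
  0.06·log₂(0.06/0.18) = -0.09510
  0.11·log₂(0.11/0.03) = 0.20619
D(P‖Q) = 2.7405 bits.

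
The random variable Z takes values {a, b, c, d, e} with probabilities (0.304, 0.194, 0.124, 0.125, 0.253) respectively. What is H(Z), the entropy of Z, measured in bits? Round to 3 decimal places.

H(Z) = −Σ p·log₂ p.
  −(0.304)·log₂(0.304) = 0.5222
  −(0.194)·log₂(0.194) = 0.4590
  −(0.124)·log₂(0.124) = 0.3734
  −(0.125)·log₂(0.125) = 0.3750
  −(0.253)·log₂(0.253) = 0.5016
Sum: 0.5222 + 0.4590 + 0.3734 + 0.3750 + 0.5016 = 2.231 bits.

2.231 bits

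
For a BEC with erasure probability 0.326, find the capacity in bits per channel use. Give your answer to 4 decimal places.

0.6740 bits

Binary erasure channel: capacity C = 1 − ε.
C = 1 − 0.326 = 0.6740 bits per channel use.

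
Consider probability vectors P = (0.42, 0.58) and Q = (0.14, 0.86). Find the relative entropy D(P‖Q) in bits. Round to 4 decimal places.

D(P‖Q) = Σ p·log₂(p/q).
  0.42·log₂(0.42/0.14) = 0.66568
  0.58·log₂(0.58/0.86) = -0.32960
D(P‖Q) = 0.3361 bits.

0.3361 bits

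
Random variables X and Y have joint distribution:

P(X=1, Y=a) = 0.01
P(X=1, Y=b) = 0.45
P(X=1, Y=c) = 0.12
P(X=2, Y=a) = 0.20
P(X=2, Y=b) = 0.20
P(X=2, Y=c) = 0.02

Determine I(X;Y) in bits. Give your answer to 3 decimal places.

0.262 bits

Marginals: p(X) = (0.5800, 0.4200), p(Y) = (0.2100, 0.6500, 0.1400).
I(X;Y) = Σ p(x,y)·log₂[p(x,y)/(p(x)p(y))].
  (1,a): 0.01·log₂(0.0821) = -0.0361
  (1,b): 0.45·log₂(1.1936) = 0.1149
  (1,c): 0.12·log₂(1.4778) = 0.0676
  (2,a): 0.20·log₂(2.2676) = 0.2362
  (2,b): 0.20·log₂(0.7326) = -0.0898
  (2,c): 0.02·log₂(0.3401) = -0.0311
Sum = 0.262 bits.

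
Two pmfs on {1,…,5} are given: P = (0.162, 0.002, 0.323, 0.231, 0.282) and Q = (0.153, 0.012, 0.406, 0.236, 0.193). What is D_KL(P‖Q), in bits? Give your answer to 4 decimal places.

D(P‖Q) = Σ p·log₂(p/q).
  0.162·log₂(0.162/0.153) = 0.01336
  0.002·log₂(0.002/0.012) = -0.00517
  0.323·log₂(0.323/0.406) = -0.10657
  0.231·log₂(0.231/0.236) = -0.00714
  0.282·log₂(0.282/0.193) = 0.15428
D(P‖Q) = 0.0488 bits.

0.0488 bits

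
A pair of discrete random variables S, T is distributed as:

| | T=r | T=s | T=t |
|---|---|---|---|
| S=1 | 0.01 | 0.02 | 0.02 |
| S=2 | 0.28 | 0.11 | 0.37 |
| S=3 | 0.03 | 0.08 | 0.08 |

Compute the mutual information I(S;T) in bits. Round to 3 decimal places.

Marginals: p(S) = (0.0500, 0.7600, 0.1900), p(T) = (0.3200, 0.2100, 0.4700).
I(S;T) = H(S) + H(T) − H(S,T).
H(S) = 0.9722, H(T) = 1.5108, H(S,T) = 2.4222.
I(S;T) = 0.9722 + 1.5108 − 2.4222 = 0.061 bits.

0.061 bits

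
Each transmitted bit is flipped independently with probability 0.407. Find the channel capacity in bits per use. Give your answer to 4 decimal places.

0.0251 bits

Binary symmetric channel: C = 1 − h₂(ε) where h₂ is the binary entropy function.
h₂(0.407) = −0.407·log₂0.407 − 0.593·log₂0.593 = 0.9749.
C = 1 − 0.9749 = 0.0251 bits per channel use.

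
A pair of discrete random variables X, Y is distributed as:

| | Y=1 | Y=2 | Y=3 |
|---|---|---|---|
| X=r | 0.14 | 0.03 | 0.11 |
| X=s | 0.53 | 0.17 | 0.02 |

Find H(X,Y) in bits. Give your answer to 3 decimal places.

H(X,Y) = −Σ p(x,y)·log₂ p(x,y) over all 6 cells.
  cell (r,1): −0.14·log₂0.14 = 0.3971
  cell (r,2): −0.03·log₂0.03 = 0.1518
  cell (r,3): −0.11·log₂0.11 = 0.3503
  cell (s,1): −0.53·log₂0.53 = 0.4854
  cell (s,2): −0.17·log₂0.17 = 0.4346
  cell (s,3): −0.02·log₂0.02 = 0.1129
Sum = 1.932 bits.

1.932 bits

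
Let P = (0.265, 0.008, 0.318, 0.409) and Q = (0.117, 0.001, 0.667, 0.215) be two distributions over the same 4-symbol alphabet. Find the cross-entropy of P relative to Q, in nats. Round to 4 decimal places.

H(P,Q) = −Σ p·ln q.
  −0.265·ln(0.117) = 0.56858
  −0.008·ln(0.001) = 0.05526
  −0.318·ln(0.667) = 0.12878
  −0.409·ln(0.215) = 0.62868
H(P,Q) = 1.3813 nats.

1.3813 nats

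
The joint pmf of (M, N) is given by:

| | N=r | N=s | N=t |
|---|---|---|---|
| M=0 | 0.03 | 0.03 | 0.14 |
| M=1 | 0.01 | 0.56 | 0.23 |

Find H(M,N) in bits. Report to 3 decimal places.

H(M,N) = −Σ p(x,y)·log₂ p(x,y) over all 6 cells.
  cell (0,r): −0.03·log₂0.03 = 0.1518
  cell (0,s): −0.03·log₂0.03 = 0.1518
  cell (0,t): −0.14·log₂0.14 = 0.3971
  cell (1,r): −0.01·log₂0.01 = 0.0664
  cell (1,s): −0.56·log₂0.56 = 0.4684
  cell (1,t): −0.23·log₂0.23 = 0.4877
Sum = 1.723 bits.

1.723 bits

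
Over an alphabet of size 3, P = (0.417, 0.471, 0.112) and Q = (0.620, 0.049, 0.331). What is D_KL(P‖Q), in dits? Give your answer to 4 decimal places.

0.3384 dits

D(P‖Q) = Σ p·log₁₀(p/q).
  0.417·log₁₀(0.417/0.620) = -0.07183
  0.471·log₁₀(0.471/0.049) = 0.46291
  0.112·log₁₀(0.112/0.331) = -0.05271
D(P‖Q) = 0.3384 dits.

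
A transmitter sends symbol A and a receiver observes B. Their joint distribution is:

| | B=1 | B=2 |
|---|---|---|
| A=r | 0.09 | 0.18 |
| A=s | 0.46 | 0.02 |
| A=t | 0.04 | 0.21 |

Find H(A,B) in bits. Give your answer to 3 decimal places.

2.045 bits

H(A,B) = −Σ p(x,y)·log₂ p(x,y) over all 6 cells.
  cell (r,1): −0.09·log₂0.09 = 0.3127
  cell (r,2): −0.18·log₂0.18 = 0.4453
  cell (s,1): −0.46·log₂0.46 = 0.5153
  cell (s,2): −0.02·log₂0.02 = 0.1129
  cell (t,1): −0.04·log₂0.04 = 0.1858
  cell (t,2): −0.21·log₂0.21 = 0.4728
Sum = 2.045 bits.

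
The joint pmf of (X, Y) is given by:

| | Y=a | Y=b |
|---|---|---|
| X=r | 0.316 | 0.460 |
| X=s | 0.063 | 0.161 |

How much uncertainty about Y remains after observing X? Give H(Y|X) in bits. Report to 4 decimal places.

Marginals: p(X) = (0.7760, 0.2240), p(Y) = (0.3790, 0.6210).
H(Y|X) = Σ p(X) · H(Y|X=·).
  X=r: p=0.7760, H(Y|X=r) = 0.9750
  X=s: p=0.2240, H(Y|X=s) = 0.8571
Weighted sum = 0.9486 bits.

0.9486 bits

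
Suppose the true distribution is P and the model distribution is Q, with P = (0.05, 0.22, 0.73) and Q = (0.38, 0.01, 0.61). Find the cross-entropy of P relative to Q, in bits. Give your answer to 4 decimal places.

H(P,Q) = −Σ p·log₂ q.
  −0.05·log₂(0.38) = 0.06980
  −0.22·log₂(0.01) = 1.46165
  −0.73·log₂(0.61) = 0.52058
H(P,Q) = 2.0520 bits.

2.0520 bits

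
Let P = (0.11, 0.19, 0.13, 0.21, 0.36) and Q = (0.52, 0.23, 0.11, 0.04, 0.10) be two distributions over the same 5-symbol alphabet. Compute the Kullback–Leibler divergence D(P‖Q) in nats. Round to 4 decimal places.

0.6239 nats

D(P‖Q) = Σ p·ln(p/q).
  0.11·ln(0.11/0.52) = -0.17087
  0.19·ln(0.19/0.23) = -0.03630
  0.13·ln(0.13/0.11) = 0.02172
  0.21·ln(0.21/0.04) = 0.34823
  0.36·ln(0.36/0.10) = 0.46114
D(P‖Q) = 0.6239 nats.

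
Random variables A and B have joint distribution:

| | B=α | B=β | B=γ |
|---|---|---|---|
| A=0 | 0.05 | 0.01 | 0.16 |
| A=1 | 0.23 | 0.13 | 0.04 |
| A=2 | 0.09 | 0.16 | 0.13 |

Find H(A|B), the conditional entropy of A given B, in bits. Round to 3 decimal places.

1.300 bits

Chain rule: H(A|B) = H(A,B) − H(B).
Marginals: p(A) = (0.2200, 0.4000, 0.3800), p(B) = (0.3700, 0.3000, 0.3300).
H(A,B) = 2.8799 bits; H(B) = 1.5796 bits.
H(A|B) = 2.8799 − 1.5796 = 1.300 bits.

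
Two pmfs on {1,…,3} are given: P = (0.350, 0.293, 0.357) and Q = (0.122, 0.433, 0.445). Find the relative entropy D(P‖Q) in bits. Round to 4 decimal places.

0.2536 bits

D(P‖Q) = Σ p·log₂(p/q).
  0.350·log₂(0.350/0.122) = 0.53217
  0.293·log₂(0.293/0.433) = -0.16510
  0.357·log₂(0.357/0.445) = -0.11348
D(P‖Q) = 0.2536 bits.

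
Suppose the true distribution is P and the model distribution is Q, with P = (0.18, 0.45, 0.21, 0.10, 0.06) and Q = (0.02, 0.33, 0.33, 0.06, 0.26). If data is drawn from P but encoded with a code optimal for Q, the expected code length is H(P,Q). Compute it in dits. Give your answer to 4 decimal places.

0.7809 dits

H(P,Q) = −Σ p·log₁₀ q.
  −0.18·log₁₀(0.02) = 0.30581
  −0.45·log₁₀(0.33) = 0.21667
  −0.21·log₁₀(0.33) = 0.10111
  −0.10·log₁₀(0.06) = 0.12218
  −0.06·log₁₀(0.26) = 0.03510
H(P,Q) = 0.7809 dits.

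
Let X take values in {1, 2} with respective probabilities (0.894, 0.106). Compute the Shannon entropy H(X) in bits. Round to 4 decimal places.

0.4877 bits

H(X) = −Σ p·log₂ p.
  −(0.894)·log₂(0.894) = 0.14452
  −(0.106)·log₂(0.106) = 0.34321
Sum: 0.14452 + 0.34321 = 0.4877 bits.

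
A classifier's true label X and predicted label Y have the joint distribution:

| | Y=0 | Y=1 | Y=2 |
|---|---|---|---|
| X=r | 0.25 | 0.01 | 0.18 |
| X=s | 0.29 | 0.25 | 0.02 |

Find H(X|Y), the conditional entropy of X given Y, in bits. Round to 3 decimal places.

Chain rule: H(X|Y) = H(X,Y) − H(Y).
Marginals: p(X) = (0.4400, 0.5600), p(Y) = (0.5400, 0.2600, 0.2000).
H(X,Y) = 2.1425 bits; H(Y) = 1.4497 bits.
H(X|Y) = 2.1425 − 1.4497 = 0.693 bits.

0.693 bits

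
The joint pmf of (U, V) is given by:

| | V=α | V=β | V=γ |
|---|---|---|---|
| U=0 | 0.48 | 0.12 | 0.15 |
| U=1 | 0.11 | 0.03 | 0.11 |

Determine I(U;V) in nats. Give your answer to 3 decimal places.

Marginals: p(U) = (0.7500, 0.2500), p(V) = (0.5900, 0.1500, 0.2600).
I(U;V) = H(U) + H(V) − H(U,V).
H(U) = 0.5623, H(V) = 0.9461, H(U,V) = 1.4821.
I(U;V) = 0.5623 + 0.9461 − 1.4821 = 0.026 nats.

0.026 nats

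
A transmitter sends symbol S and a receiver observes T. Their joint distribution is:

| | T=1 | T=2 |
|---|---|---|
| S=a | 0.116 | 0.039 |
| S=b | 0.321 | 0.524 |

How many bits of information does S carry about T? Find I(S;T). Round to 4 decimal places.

Marginals: p(S) = (0.1550, 0.8450), p(T) = (0.4370, 0.5630).
I(S;T) = H(S) + H(T) − H(S,T).
H(S) = 0.6222, H(T) = 0.9885, H(S,T) = 1.5578.
I(S;T) = 0.6222 + 0.9885 − 1.5578 = 0.0529 bits.

0.0529 bits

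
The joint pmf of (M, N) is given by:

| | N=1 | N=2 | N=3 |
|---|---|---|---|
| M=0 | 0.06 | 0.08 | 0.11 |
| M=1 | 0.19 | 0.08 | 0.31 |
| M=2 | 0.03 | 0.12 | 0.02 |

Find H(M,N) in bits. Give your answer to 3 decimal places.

2.788 bits

H(M,N) = −Σ p(x,y)·log₂ p(x,y) over all 9 cells.
  cell (0,1): −0.06·log₂0.06 = 0.2435
  cell (0,2): −0.08·log₂0.08 = 0.2915
  cell (0,3): −0.11·log₂0.11 = 0.3503
  cell (1,1): −0.19·log₂0.19 = 0.4552
  cell (1,2): −0.08·log₂0.08 = 0.2915
  cell (1,3): −0.31·log₂0.31 = 0.5238
  cell (2,1): −0.03·log₂0.03 = 0.1518
  cell (2,2): −0.12·log₂0.12 = 0.3671
  cell (2,3): −0.02·log₂0.02 = 0.1129
Sum = 2.788 bits.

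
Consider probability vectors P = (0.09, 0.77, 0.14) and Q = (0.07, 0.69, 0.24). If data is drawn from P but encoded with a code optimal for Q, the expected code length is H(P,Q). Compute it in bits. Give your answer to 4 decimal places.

H(P,Q) = −Σ p·log₂ q.
  −0.09·log₂(0.07) = 0.34529
  −0.77·log₂(0.69) = 0.41221
  −0.14·log₂(0.24) = 0.28825
H(P,Q) = 1.0457 bits.

1.0457 bits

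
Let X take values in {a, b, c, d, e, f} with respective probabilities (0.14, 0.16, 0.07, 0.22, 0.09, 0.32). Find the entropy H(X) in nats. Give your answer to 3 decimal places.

H(X) = −Σ p·ln p.
  −(0.14)·ln(0.14) = 0.2753
  −(0.16)·ln(0.16) = 0.2932
  −(0.07)·ln(0.07) = 0.1861
  −(0.22)·ln(0.22) = 0.3331
  −(0.09)·ln(0.09) = 0.2167
  −(0.32)·ln(0.32) = 0.3646
Sum: 0.2753 + 0.2932 + 0.1861 + 0.3331 + 0.2167 + 0.3646 = 1.669 nats.

1.669 nats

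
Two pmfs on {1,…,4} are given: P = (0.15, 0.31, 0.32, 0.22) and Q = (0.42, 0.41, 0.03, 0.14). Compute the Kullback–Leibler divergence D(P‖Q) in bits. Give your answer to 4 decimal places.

0.8884 bits

D(P‖Q) = Σ p·log₂(p/q).
  0.15·log₂(0.15/0.42) = -0.22281
  0.31·log₂(0.31/0.41) = -0.12504
  0.32·log₂(0.32/0.03) = 1.09281
  0.22·log₂(0.22/0.14) = 0.14346
D(P‖Q) = 0.8884 bits.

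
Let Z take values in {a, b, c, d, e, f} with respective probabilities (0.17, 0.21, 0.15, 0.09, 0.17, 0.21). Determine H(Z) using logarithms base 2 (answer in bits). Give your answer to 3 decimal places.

2.538 bits

H(Z) = −Σ p·log₂ p.
  −(0.17)·log₂(0.17) = 0.4346
  −(0.21)·log₂(0.21) = 0.4728
  −(0.15)·log₂(0.15) = 0.4105
  −(0.09)·log₂(0.09) = 0.3127
  −(0.17)·log₂(0.17) = 0.4346
  −(0.21)·log₂(0.21) = 0.4728
Sum: 0.4346 + 0.4728 + 0.4105 + 0.3127 + 0.4346 + 0.4728 = 2.538 bits.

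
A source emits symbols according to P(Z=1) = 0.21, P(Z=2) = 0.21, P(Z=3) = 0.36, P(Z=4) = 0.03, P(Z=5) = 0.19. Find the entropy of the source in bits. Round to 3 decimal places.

H(Z) = −Σ p·log₂ p.
  −(0.21)·log₂(0.21) = 0.4728
  −(0.21)·log₂(0.21) = 0.4728
  −(0.36)·log₂(0.36) = 0.5306
  −(0.03)·log₂(0.03) = 0.1518
  −(0.19)·log₂(0.19) = 0.4552
Sum: 0.4728 + 0.4728 + 0.5306 + 0.1518 + 0.4552 = 2.083 bits.

2.083 bits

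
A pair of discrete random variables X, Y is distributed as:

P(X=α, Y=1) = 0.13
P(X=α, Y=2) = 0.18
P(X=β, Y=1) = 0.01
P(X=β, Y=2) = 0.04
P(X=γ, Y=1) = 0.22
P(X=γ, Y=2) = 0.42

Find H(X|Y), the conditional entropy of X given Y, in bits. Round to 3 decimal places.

Chain rule: H(X|Y) = H(X,Y) − H(Y).
Marginals: p(X) = (0.3100, 0.0500, 0.6400), p(Y) = (0.3600, 0.6400).
H(X,Y) = 2.0864 bits; H(Y) = 0.9427 bits.
H(X|Y) = 2.0864 − 0.9427 = 1.144 bits.

1.144 bits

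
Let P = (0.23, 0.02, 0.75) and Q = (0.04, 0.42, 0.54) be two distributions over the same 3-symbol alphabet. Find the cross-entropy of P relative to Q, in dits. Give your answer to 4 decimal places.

0.5298 dits

H(P,Q) = −Σ p·log₁₀ q.
  −0.23·log₁₀(0.04) = 0.32153
  −0.02·log₁₀(0.42) = 0.00754
  −0.75·log₁₀(0.54) = 0.20070
H(P,Q) = 0.5298 dits.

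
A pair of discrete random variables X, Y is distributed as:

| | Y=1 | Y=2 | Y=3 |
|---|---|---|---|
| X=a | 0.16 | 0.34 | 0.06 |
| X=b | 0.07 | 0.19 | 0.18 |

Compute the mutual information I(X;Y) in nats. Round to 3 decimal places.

0.064 nats

Marginals: p(X) = (0.5600, 0.4400), p(Y) = (0.2300, 0.5300, 0.2400).
I(X;Y) = H(X) + H(Y) − H(X,Y).
H(X) = 0.6859, H(Y) = 1.0170, H(X,Y) = 1.6392.
I(X;Y) = 0.6859 + 1.0170 − 1.6392 = 0.064 nats.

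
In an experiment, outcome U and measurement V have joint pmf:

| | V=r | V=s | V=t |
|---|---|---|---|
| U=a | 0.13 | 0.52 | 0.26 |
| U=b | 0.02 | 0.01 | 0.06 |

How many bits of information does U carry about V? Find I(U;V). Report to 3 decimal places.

0.057 bits

Marginals: p(U) = (0.9100, 0.0900), p(V) = (0.1500, 0.5300, 0.3200).
I(U;V) = Σ p(x,y)·log₂[p(x,y)/(p(x)p(y))].
  (a,r): 0.13·log₂(0.9524) = -0.0092
  (a,s): 0.52·log₂(1.0782) = 0.0565
  (a,t): 0.26·log₂(0.8929) = -0.0425
  (b,r): 0.02·log₂(1.4815) = 0.0113
  (b,s): 0.01·log₂(0.2096) = -0.0225
  (b,t): 0.06·log₂(2.0833) = 0.0635
Sum = 0.057 bits.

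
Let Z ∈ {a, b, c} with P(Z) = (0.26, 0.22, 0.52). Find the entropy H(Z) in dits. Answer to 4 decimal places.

H(Z) = −Σ p·log₁₀ p.
  −(0.26)·log₁₀(0.26) = 0.15211
  −(0.22)·log₁₀(0.22) = 0.14467
  −(0.52)·log₁₀(0.52) = 0.14768
Sum: 0.15211 + 0.14467 + 0.14768 = 0.4445 dits.

0.4445 dits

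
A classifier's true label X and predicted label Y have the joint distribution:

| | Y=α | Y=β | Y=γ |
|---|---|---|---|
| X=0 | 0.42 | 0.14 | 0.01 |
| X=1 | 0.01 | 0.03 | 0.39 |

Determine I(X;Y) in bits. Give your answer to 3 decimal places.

Marginals: p(X) = (0.5700, 0.4300), p(Y) = (0.4300, 0.1700, 0.4000).
I(X;Y) = H(X) + H(Y) − H(X,Y).
H(X) = 0.9858, H(Y) = 1.4869, H(X,Y) = 1.7372.
I(X;Y) = 0.9858 + 1.4869 − 1.7372 = 0.736 bits.

0.736 bits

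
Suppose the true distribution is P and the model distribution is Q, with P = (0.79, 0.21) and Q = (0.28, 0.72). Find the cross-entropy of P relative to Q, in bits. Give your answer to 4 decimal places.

1.5504 bits

H(P,Q) = −Σ p·log₂ q.
  −0.79·log₂(0.28) = 1.45084
  −0.21·log₂(0.72) = 0.09953
H(P,Q) = 1.5504 bits.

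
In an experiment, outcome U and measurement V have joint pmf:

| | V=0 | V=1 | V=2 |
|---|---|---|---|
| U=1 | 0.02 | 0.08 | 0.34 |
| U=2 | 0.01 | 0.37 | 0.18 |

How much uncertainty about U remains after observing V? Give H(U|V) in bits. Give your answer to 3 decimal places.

Chain rule: H(U|V) = H(U,V) − H(V).
Marginals: p(U) = (0.4400, 0.5600), p(V) = (0.0300, 0.4500, 0.5200).
H(U,V) = 1.9760 bits; H(V) = 1.1607 bits.
H(U|V) = 1.9760 − 1.1607 = 0.815 bits.

0.815 bits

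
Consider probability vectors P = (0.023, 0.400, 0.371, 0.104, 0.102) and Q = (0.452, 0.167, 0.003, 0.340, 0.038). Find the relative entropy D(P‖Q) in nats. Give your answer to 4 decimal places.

D(P‖Q) = Σ p·ln(p/q).
  0.023·ln(0.023/0.452) = -0.06850
  0.400·ln(0.400/0.167) = 0.34939
  0.371·ln(0.371/0.003) = 1.78733
  0.104·ln(0.104/0.340) = -0.12319
  0.102·ln(0.102/0.038) = 0.10071
D(P‖Q) = 2.0457 nats.

2.0457 nats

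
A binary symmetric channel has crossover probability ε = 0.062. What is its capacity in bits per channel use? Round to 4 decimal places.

0.6647 bits

Binary symmetric channel: C = 1 − h₂(ε) where h₂ is the binary entropy function.
h₂(0.062) = −0.062·log₂0.062 − 0.938·log₂0.938 = 0.3353.
C = 1 − 0.3353 = 0.6647 bits per channel use.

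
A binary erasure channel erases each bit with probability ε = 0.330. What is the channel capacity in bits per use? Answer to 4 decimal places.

Binary erasure channel: capacity C = 1 − ε.
C = 1 − 0.330 = 0.6700 bits per channel use.

0.6700 bits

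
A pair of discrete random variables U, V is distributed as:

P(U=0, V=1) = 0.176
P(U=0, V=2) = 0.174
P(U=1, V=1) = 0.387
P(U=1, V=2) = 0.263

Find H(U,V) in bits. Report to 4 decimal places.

H(U,V) = −Σ p(x,y)·log₂ p(x,y) over all 4 cells.
  cell (0,1): −0.176·log₂0.176 = 0.44112
  cell (0,2): −0.174·log₂0.174 = 0.43897
  cell (1,1): −0.387·log₂0.387 = 0.53003
  cell (1,2): −0.263·log₂0.263 = 0.50677
Sum = 1.9169 bits.

1.9169 bits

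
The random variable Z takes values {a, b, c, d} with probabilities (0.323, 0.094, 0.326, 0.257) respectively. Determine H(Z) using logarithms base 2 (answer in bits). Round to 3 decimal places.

H(Z) = −Σ p·log₂ p.
  −(0.323)·log₂(0.323) = 0.5266
  −(0.094)·log₂(0.094) = 0.3207
  −(0.326)·log₂(0.326) = 0.5272
  −(0.257)·log₂(0.257) = 0.5038
Sum: 0.5266 + 0.3207 + 0.5272 + 0.5038 = 1.878 bits.

1.878 bits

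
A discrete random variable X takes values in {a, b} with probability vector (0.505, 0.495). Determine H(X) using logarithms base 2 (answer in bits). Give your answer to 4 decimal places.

H(X) = −Σ p·log₂ p.
  −(0.505)·log₂(0.505) = 0.49775
  −(0.495)·log₂(0.495) = 0.50218
Sum: 0.49775 + 0.50218 = 0.9999 bits.

0.9999 bits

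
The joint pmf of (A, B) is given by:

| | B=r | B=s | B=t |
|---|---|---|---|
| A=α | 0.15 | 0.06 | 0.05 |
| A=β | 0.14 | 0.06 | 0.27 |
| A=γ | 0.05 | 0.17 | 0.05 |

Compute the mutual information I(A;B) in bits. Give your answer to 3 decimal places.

0.217 bits

Marginals: p(A) = (0.2600, 0.4700, 0.2700), p(B) = (0.3400, 0.2900, 0.3700).
I(A;B) = Σ p(x,y)·log₂[p(x,y)/(p(x)p(y))].
  (α,r): 0.15·log₂(1.6968) = 0.1144
  (α,s): 0.06·log₂(0.7958) = -0.0198
  (α,t): 0.05·log₂(0.5198) = -0.0472
  (β,r): 0.14·log₂(0.8761) = -0.0267
  (β,s): 0.06·log₂(0.4402) = -0.0710
  (β,t): 0.27·log₂(1.5526) = 0.1714
  (γ,r): 0.05·log₂(0.5447) = -0.0438
  (γ,s): 0.17·log₂(2.1711) = 0.1901
  (γ,t): 0.05·log₂(0.5005) = -0.0499
Sum = 0.217 bits.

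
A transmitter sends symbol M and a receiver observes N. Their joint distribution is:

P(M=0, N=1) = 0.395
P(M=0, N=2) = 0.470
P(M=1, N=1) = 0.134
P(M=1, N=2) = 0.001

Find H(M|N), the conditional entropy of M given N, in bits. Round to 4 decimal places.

0.4422 bits

Chain rule: H(M|N) = H(M,N) − H(N).
Marginals: p(M) = (0.8650, 0.1350), p(N) = (0.5290, 0.4710).
H(M,N) = 1.4398 bits; H(N) = 0.9976 bits.
H(M|N) = 1.4398 − 0.9976 = 0.4422 bits.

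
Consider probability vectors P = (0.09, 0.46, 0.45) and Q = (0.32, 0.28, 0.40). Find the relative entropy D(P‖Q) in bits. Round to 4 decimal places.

D(P‖Q) = Σ p·log₂(p/q).
  0.09·log₂(0.09/0.32) = -0.16471
  0.46·log₂(0.46/0.28) = 0.32946
  0.45·log₂(0.45/0.40) = 0.07647
D(P‖Q) = 0.2412 bits.

0.2412 bits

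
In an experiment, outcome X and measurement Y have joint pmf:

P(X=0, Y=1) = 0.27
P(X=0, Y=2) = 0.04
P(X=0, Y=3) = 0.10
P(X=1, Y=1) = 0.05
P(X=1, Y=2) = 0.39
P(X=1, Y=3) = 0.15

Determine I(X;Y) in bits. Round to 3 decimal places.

0.342 bits

Marginals: p(X) = (0.4100, 0.5900), p(Y) = (0.3200, 0.4300, 0.2500).
I(X;Y) = Σ p(x,y)·log₂[p(x,y)/(p(x)p(y))].
  (0,1): 0.27·log₂(2.0579) = 0.2811
  (0,2): 0.04·log₂(0.2269) = -0.0856
  (0,3): 0.10·log₂(0.9756) = -0.0036
  (1,1): 0.05·log₂(0.2648) = -0.0958
  (1,2): 0.39·log₂(1.5372) = 0.2419
  (1,3): 0.15·log₂(1.0169) = 0.0036
Sum = 0.342 bits.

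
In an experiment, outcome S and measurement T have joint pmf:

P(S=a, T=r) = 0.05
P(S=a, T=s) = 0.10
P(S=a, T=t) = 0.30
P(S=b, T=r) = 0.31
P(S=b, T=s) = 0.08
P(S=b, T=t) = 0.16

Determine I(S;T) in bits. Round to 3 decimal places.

Marginals: p(S) = (0.4500, 0.5500), p(T) = (0.3600, 0.1800, 0.4600).
I(S;T) = H(S) + H(T) − H(S,T).
H(S) = 0.9928, H(T) = 1.4913, H(S,T) = 2.3077.
I(S;T) = 0.9928 + 1.4913 − 2.3077 = 0.176 bits.

0.176 bits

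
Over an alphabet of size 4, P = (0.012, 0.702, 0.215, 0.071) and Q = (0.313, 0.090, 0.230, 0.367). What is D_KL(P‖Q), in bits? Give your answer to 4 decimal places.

1.8347 bits

D(P‖Q) = Σ p·log₂(p/q).
  0.012·log₂(0.012/0.313) = -0.05646
  0.702·log₂(0.702/0.090) = 2.08036
  0.215·log₂(0.215/0.230) = -0.02092
  0.071·log₂(0.071/0.367) = -0.16826
D(P‖Q) = 1.8347 bits.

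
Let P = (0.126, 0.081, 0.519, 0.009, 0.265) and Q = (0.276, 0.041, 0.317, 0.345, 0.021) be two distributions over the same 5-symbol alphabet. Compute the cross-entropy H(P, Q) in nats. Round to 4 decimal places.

2.0505 nats

H(P,Q) = −Σ p·ln q.
  −0.126·ln(0.276) = 0.16221
  −0.081·ln(0.041) = 0.25873
  −0.519·ln(0.317) = 0.59625
  −0.009·ln(0.345) = 0.00958
  −0.265·ln(0.021) = 1.02376
H(P,Q) = 2.0505 nats.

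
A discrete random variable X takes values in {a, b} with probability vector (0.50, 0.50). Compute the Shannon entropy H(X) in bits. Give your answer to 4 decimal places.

1.0000 bits

H(X) = −Σ p·log₂ p.
  −(0.50)·log₂(0.50) = 0.50000
  −(0.50)·log₂(0.50) = 0.50000
Sum: 0.50000 + 0.50000 = 1.0000 bits.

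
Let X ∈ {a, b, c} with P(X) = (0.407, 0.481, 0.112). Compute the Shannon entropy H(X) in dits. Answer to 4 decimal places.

0.4183 dits

H(X) = −Σ p·log₁₀ p.
  −(0.407)·log₁₀(0.407) = 0.15890
  −(0.481)·log₁₀(0.481) = 0.15289
  −(0.112)·log₁₀(0.112) = 0.10649
Sum: 0.15890 + 0.15289 + 0.10649 = 0.4183 dits.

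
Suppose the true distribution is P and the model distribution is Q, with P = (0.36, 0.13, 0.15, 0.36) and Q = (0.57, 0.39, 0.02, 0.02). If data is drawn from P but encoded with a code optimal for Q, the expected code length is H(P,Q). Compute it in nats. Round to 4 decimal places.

H(P,Q) = −Σ p·ln q.
  −0.36·ln(0.57) = 0.20236
  −0.13·ln(0.39) = 0.12241
  −0.15·ln(0.02) = 0.58680
  −0.36·ln(0.02) = 1.40833
H(P,Q) = 2.3199 nats.

2.3199 nats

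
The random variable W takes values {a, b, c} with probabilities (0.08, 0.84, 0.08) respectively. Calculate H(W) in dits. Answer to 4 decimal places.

H(W) = −Σ p·log₁₀ p.
  −(0.08)·log₁₀(0.08) = 0.08775
  −(0.84)·log₁₀(0.84) = 0.06361
  −(0.08)·log₁₀(0.08) = 0.08775
Sum: 0.08775 + 0.06361 + 0.08775 = 0.2391 dits.

0.2391 dits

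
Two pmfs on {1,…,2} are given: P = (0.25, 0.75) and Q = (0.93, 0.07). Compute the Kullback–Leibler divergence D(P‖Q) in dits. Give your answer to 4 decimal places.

0.6298 dits

D(P‖Q) = Σ p·log₁₀(p/q).
  0.25·log₁₀(0.25/0.93) = -0.14264
  0.75·log₁₀(0.75/0.07) = 0.77247
D(P‖Q) = 0.6298 dits.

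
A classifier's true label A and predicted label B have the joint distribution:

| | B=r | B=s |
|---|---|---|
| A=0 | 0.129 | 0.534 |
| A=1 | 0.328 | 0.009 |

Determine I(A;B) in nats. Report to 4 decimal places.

Marginals: p(A) = (0.6630, 0.3370), p(B) = (0.4570, 0.5430).
I(A;B) = Σ p(x,y)·ln[p(x,y)/(p(x)p(y))].
  (0,r): 0.129·ln(0.4258) = -0.11015
  (0,s): 0.534·ln(1.4833) = 0.21054
  (1,r): 0.328·ln(2.1297) = 0.24797
  (1,s): 0.009·ln(0.0492) = -0.02711
Sum = 0.3212 nats.

0.3212 nats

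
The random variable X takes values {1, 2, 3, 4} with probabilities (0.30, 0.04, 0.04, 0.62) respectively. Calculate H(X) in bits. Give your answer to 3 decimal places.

H(X) = −Σ p·log₂ p.
  −(0.30)·log₂(0.30) = 0.5211
  −(0.04)·log₂(0.04) = 0.1858
  −(0.04)·log₂(0.04) = 0.1858
  −(0.62)·log₂(0.62) = 0.4276
Sum: 0.5211 + 0.1858 + 0.1858 + 0.4276 = 1.320 bits.

1.320 bits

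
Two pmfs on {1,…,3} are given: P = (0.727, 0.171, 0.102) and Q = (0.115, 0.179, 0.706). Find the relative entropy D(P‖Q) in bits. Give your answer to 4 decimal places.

1.6381 bits

D(P‖Q) = Σ p·log₂(p/q).
  0.727·log₂(0.727/0.115) = 1.93405
  0.171·log₂(0.171/0.179) = -0.01128
  0.102·log₂(0.102/0.706) = -0.28469
D(P‖Q) = 1.6381 bits.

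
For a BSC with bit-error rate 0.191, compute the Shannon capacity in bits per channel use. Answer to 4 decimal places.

Binary symmetric channel: C = 1 − h₂(ε) where h₂ is the binary entropy function.
h₂(0.191) = −0.191·log₂0.191 − 0.809·log₂0.809 = 0.7036.
C = 1 − 0.7036 = 0.2964 bits per channel use.

0.2964 bits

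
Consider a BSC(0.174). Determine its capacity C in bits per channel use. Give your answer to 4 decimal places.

Binary symmetric channel: C = 1 − h₂(ε) where h₂ is the binary entropy function.
h₂(0.174) = −0.174·log₂0.174 − 0.826·log₂0.826 = 0.6668.
C = 1 − 0.6668 = 0.3332 bits per channel use.

0.3332 bits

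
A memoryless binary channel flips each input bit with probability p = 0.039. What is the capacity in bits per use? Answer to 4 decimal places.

0.7623 bits

Binary symmetric channel: C = 1 − h₂(ε) where h₂ is the binary entropy function.
h₂(0.039) = −0.039·log₂0.039 − 0.961·log₂0.961 = 0.2377.
C = 1 − 0.2377 = 0.7623 bits per channel use.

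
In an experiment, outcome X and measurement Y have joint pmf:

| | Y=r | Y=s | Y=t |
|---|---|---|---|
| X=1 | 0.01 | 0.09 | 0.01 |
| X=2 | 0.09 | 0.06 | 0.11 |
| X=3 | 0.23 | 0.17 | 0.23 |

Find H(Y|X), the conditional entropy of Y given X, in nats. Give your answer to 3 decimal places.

1.030 nats

Marginals: p(X) = (0.1100, 0.2600, 0.6300), p(Y) = (0.3300, 0.3200, 0.3500).
H(Y|X) = Σ p(X) · H(Y|X=·).
  X=1: p=0.1100, H(Y|X=1) = 0.6002
  X=2: p=0.2600, H(Y|X=2) = 1.0695
  X=3: p=0.6300, H(Y|X=3) = 1.0892
Weighted sum = 1.030 nats.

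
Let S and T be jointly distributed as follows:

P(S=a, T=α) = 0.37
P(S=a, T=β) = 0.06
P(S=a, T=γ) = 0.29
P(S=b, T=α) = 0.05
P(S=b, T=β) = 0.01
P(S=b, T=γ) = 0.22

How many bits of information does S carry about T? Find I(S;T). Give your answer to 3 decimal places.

Marginals: p(S) = (0.7200, 0.2800), p(T) = (0.4200, 0.0700, 0.5100).
I(S;T) = H(S) + H(T) − H(S,T).
H(S) = 0.8555, H(T) = 1.2896, H(S,T) = 2.0553.
I(S;T) = 0.8555 + 1.2896 − 2.0553 = 0.090 bits.

0.090 bits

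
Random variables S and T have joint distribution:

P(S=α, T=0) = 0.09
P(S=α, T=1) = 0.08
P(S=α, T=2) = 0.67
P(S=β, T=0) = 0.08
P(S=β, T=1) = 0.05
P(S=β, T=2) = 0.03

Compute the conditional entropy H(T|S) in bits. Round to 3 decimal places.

1.016 bits

Marginals: p(S) = (0.8400, 0.1600), p(T) = (0.1700, 0.1300, 0.7000).
H(T|S) = Σ p(S) · H(T|S=·).
  S=α: p=0.8400, H(T|S=α) = 0.9285
  S=β: p=0.1600, H(T|S=β) = 1.4772
Weighted sum = 1.016 bits.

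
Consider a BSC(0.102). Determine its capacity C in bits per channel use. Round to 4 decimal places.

0.5247 bits

Binary symmetric channel: C = 1 − h₂(ε) where h₂ is the binary entropy function.
h₂(0.102) = −0.102·log₂0.102 − 0.898·log₂0.898 = 0.4753.
C = 1 − 0.4753 = 0.5247 bits per channel use.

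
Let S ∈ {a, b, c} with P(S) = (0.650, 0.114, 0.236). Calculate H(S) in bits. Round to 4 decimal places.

H(S) = −Σ p·log₂ p.
  −(0.650)·log₂(0.650) = 0.40397
  −(0.114)·log₂(0.114) = 0.35715
  −(0.236)·log₂(0.236) = 0.49162
Sum: 0.40397 + 0.35715 + 0.49162 = 1.2527 bits.

1.2527 bits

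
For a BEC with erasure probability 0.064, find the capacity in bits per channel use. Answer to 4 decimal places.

0.9360 bits

Binary erasure channel: capacity C = 1 − ε.
C = 1 − 0.064 = 0.9360 bits per channel use.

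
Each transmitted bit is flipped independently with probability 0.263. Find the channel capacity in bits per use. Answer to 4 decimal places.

0.1688 bits

Binary symmetric channel: C = 1 − h₂(ε) where h₂ is the binary entropy function.
h₂(0.263) = −0.263·log₂0.263 − 0.737·log₂0.737 = 0.8312.
C = 1 − 0.8312 = 0.1688 bits per channel use.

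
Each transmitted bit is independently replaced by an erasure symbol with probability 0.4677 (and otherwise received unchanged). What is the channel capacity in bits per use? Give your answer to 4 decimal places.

Binary erasure channel: capacity C = 1 − ε.
C = 1 − 0.4677 = 0.5323 bits per channel use.

0.5323 bits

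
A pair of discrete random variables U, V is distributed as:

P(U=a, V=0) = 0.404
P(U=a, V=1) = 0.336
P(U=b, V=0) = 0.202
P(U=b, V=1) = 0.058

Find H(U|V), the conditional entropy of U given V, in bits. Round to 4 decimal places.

Marginals: p(U) = (0.7400, 0.2600), p(V) = (0.6060, 0.3940).
H(U|V) = Σ p(V) · H(U|V=·).
  V=0: p=0.6060, H(U|V=0) = 0.9183
  V=1: p=0.3940, H(U|V=1) = 0.6028
Weighted sum = 0.7940 bits.

0.7940 bits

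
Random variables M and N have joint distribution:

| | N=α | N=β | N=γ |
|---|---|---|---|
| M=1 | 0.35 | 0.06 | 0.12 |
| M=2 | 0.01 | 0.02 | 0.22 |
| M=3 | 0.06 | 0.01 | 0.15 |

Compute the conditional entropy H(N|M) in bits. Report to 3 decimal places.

1.055 bits

Chain rule: H(N|M) = H(M,N) − H(M).
Marginals: p(M) = (0.5300, 0.2500, 0.2200), p(N) = (0.4200, 0.0900, 0.4900).
H(M,N) = 2.5211 bits; H(M) = 1.4660 bits.
H(N|M) = 2.5211 − 1.4660 = 1.055 bits.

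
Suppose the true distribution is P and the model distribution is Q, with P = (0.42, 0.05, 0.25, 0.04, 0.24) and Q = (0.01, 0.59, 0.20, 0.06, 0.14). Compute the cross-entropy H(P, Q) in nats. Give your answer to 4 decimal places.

H(P,Q) = −Σ p·ln q.
  −0.42·ln(0.01) = 1.93417
  −0.05·ln(0.59) = 0.02638
  −0.25·ln(0.20) = 0.40236
  −0.04·ln(0.06) = 0.11254
  −0.24·ln(0.14) = 0.47187
H(P,Q) = 2.9473 nats.

2.9473 nats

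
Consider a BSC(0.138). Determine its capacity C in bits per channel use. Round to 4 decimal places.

Binary symmetric channel: C = 1 − h₂(ε) where h₂ is the binary entropy function.
h₂(0.138) = −0.138·log₂0.138 − 0.862·log₂0.862 = 0.5790.
C = 1 − 0.5790 = 0.4210 bits per channel use.

0.4210 bits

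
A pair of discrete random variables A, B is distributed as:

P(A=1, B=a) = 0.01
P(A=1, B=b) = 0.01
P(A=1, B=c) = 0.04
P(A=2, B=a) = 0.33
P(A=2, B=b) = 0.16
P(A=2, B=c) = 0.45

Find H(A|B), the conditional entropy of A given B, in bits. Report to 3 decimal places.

Chain rule: H(A|B) = H(A,B) − H(B).
Marginals: p(A) = (0.0600, 0.9400), p(B) = (0.3400, 0.1700, 0.4900).
H(A,B) = 1.7879 bits; H(B) = 1.4680 bits.
H(A|B) = 1.7879 − 1.4680 = 0.320 bits.

0.320 bits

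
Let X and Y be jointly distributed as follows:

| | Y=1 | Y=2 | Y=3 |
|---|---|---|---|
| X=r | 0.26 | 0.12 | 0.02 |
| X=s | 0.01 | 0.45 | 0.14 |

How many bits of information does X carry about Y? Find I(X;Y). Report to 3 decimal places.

0.399 bits

Marginals: p(X) = (0.4000, 0.6000), p(Y) = (0.2700, 0.5700, 0.1600).
I(X;Y) = H(X) + H(Y) − H(X,Y).
H(X) = 0.9710, H(Y) = 1.3953, H(X,Y) = 1.9672.
I(X;Y) = 0.9710 + 1.3953 − 1.9672 = 0.399 bits.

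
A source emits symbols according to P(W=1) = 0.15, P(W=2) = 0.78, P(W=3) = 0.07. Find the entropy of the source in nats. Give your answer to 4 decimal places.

0.6645 nats

H(W) = −Σ p·ln p.
  −(0.15)·ln(0.15) = 0.28457
  −(0.78)·ln(0.78) = 0.19380
  −(0.07)·ln(0.07) = 0.18615
Sum: 0.28457 + 0.19380 + 0.18615 = 0.6645 nats.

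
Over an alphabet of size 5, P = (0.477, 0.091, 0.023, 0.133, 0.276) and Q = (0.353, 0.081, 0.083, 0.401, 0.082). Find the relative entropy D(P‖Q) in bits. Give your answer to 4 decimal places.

D(P‖Q) = Σ p·log₂(p/q).
  0.477·log₂(0.477/0.353) = 0.20717
  0.091·log₂(0.091/0.081) = 0.01528
  0.023·log₂(0.023/0.083) = -0.04258
  0.133·log₂(0.133/0.401) = -0.21176
  0.276·log₂(0.276/0.082) = 0.48327
D(P‖Q) = 0.4514 bits.

0.4514 bits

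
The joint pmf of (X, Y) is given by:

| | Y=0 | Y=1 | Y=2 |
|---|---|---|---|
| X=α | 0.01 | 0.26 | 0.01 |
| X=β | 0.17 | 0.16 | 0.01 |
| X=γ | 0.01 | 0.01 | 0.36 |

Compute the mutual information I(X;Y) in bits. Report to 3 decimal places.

Marginals: p(X) = (0.2800, 0.3400, 0.3800), p(Y) = (0.1900, 0.4300, 0.3800).
I(X;Y) = H(X) + H(Y) − H(X,Y).
H(X) = 1.5738, H(Y) = 1.5092, H(X,Y) = 2.2257.
I(X;Y) = 1.5738 + 1.5092 − 2.2257 = 0.857 bits.

0.857 bits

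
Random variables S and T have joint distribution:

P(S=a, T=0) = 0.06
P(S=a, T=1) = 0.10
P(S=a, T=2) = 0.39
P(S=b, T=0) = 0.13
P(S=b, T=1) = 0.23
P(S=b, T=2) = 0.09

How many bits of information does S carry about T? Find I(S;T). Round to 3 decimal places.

0.196 bits

Marginals: p(S) = (0.5500, 0.4500), p(T) = (0.1900, 0.3300, 0.4800).
I(S;T) = Σ p(x,y)·log₂[p(x,y)/(p(x)p(y))].
  (a,0): 0.06·log₂(0.5742) = -0.0480
  (a,1): 0.10·log₂(0.5510) = -0.0860
  (a,2): 0.39·log₂(1.4773) = 0.2195
  (b,0): 0.13·log₂(1.5205) = 0.0786
  (b,1): 0.23·log₂(1.5488) = 0.1452
  (b,2): 0.09·log₂(0.4167) = -0.1137
Sum = 0.196 bits.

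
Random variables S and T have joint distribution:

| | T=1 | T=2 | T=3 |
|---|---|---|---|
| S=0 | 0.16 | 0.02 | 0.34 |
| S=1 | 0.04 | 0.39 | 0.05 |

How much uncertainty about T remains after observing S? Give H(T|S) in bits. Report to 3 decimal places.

0.998 bits

Marginals: p(S) = (0.5200, 0.4800), p(T) = (0.2000, 0.4100, 0.3900).
H(T|S) = Σ p(S) · H(T|S=·).
  S=0: p=0.5200, H(T|S=0) = 1.1048
  S=1: p=0.4800, H(T|S=1) = 0.8820
Weighted sum = 0.998 bits.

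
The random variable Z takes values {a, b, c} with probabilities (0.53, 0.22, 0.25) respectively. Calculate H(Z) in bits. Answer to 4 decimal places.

H(Z) = −Σ p·log₂ p.
  −(0.53)·log₂(0.53) = 0.48545
  −(0.22)·log₂(0.22) = 0.48057
  −(0.25)·log₂(0.25) = 0.50000
Sum: 0.48545 + 0.48057 + 0.50000 = 1.4660 bits.

1.4660 bits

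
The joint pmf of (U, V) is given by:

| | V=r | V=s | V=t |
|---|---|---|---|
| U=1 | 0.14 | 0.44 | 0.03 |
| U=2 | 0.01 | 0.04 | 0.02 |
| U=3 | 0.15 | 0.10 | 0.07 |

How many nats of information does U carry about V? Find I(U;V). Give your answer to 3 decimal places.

Marginals: p(U) = (0.6100, 0.0700, 0.3200), p(V) = (0.3000, 0.5800, 0.1200).
I(U;V) = Σ p(x,y)·ln[p(x,y)/(p(x)p(y))].
  (1,r): 0.14·ln(0.7650) = -0.0375
  (1,s): 0.44·ln(1.2436) = 0.0959
  (1,t): 0.03·ln(0.4098) = -0.0268
  (2,r): 0.01·ln(0.4762) = -0.0074
  (2,s): 0.04·ln(0.9852) = -0.0006
  (2,t): 0.02·ln(2.3810) = 0.0174
  (3,r): 0.15·ln(1.5625) = 0.0669
  (3,s): 0.10·ln(0.5388) = -0.0618
  (3,t): 0.07·ln(1.8229) = 0.0420
Sum = 0.088 nats.

0.088 nats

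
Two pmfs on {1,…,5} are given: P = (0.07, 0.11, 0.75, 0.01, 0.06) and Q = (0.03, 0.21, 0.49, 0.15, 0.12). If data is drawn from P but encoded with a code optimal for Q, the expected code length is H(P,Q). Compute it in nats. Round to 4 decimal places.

1.0983 nats

H(P,Q) = −Σ p·ln q.
  −0.07·ln(0.03) = 0.24546
  −0.11·ln(0.21) = 0.17167
  −0.75·ln(0.49) = 0.53501
  −0.01·ln(0.15) = 0.01897
  −0.06·ln(0.12) = 0.12722
H(P,Q) = 1.0983 nats.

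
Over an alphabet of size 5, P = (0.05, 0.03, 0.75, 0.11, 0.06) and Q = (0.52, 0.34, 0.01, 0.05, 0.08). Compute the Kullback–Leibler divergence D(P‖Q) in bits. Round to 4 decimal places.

D(P‖Q) = Σ p·log₂(p/q).
  0.05·log₂(0.05/0.52) = -0.16893
  0.03·log₂(0.03/0.34) = -0.10508
  0.75·log₂(0.75/0.01) = 4.67161
  0.11·log₂(0.11/0.05) = 0.12513
  0.06·log₂(0.06/0.08) = -0.02490
D(P‖Q) = 4.4978 bits.

4.4978 bits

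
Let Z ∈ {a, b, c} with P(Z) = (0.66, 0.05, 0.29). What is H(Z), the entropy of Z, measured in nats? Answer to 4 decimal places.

H(Z) = −Σ p·ln p.
  −(0.66)·ln(0.66) = 0.27424
  −(0.05)·ln(0.05) = 0.14979
  −(0.29)·ln(0.29) = 0.35898
Sum: 0.27424 + 0.14979 + 0.35898 = 0.7830 nats.

0.7830 nats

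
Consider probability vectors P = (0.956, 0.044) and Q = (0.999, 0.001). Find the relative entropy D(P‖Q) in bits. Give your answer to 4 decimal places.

0.1795 bits

D(P‖Q) = Σ p·log₂(p/q).
  0.956·log₂(0.956/0.999) = -0.06068
  0.044·log₂(0.044/0.001) = 0.24021
D(P‖Q) = 0.1795 bits.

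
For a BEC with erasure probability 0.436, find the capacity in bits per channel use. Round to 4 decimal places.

Binary erasure channel: capacity C = 1 − ε.
C = 1 − 0.436 = 0.5640 bits per channel use.

0.5640 bits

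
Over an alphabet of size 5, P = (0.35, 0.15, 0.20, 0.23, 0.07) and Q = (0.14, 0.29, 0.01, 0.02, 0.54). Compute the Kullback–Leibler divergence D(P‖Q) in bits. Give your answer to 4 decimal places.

D(P‖Q) = Σ p·log₂(p/q).
  0.35·log₂(0.35/0.14) = 0.46267
  0.15·log₂(0.15/0.29) = -0.14266
  0.20·log₂(0.20/0.01) = 0.86439
  0.23·log₂(0.23/0.02) = 0.81042
  0.07·log₂(0.07/0.54) = -0.20633
D(P‖Q) = 1.7885 bits.

1.7885 bits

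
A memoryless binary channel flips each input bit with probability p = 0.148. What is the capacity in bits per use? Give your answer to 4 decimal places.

Binary symmetric channel: C = 1 − h₂(ε) where h₂ is the binary entropy function.
h₂(0.148) = −0.148·log₂0.148 − 0.852·log₂0.852 = 0.6048.
C = 1 − 0.6048 = 0.3952 bits per channel use.

0.3952 bits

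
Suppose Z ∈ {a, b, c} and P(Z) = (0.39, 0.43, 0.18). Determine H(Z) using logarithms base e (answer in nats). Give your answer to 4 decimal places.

H(Z) = −Σ p·ln p.
  −(0.39)·ln(0.39) = 0.36723
  −(0.43)·ln(0.43) = 0.36291
  −(0.18)·ln(0.18) = 0.30866
Sum: 0.36723 + 0.36291 + 0.30866 = 1.0388 nats.

1.0388 nats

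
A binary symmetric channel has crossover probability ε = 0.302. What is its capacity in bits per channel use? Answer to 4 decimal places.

0.1163 bits

Binary symmetric channel: C = 1 − h₂(ε) where h₂ is the binary entropy function.
h₂(0.302) = −0.302·log₂0.302 − 0.698·log₂0.698 = 0.8837.
C = 1 − 0.8837 = 0.1163 bits per channel use.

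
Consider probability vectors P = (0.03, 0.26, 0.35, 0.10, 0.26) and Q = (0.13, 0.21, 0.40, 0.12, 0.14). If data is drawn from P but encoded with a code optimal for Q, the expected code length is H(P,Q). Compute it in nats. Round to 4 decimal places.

H(P,Q) = −Σ p·ln q.
  −0.03·ln(0.13) = 0.06121
  −0.26·ln(0.21) = 0.40577
  −0.35·ln(0.40) = 0.32070
  −0.10·ln(0.12) = 0.21203
  −0.26·ln(0.14) = 0.51119
H(P,Q) = 1.5109 nats.

1.5109 nats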